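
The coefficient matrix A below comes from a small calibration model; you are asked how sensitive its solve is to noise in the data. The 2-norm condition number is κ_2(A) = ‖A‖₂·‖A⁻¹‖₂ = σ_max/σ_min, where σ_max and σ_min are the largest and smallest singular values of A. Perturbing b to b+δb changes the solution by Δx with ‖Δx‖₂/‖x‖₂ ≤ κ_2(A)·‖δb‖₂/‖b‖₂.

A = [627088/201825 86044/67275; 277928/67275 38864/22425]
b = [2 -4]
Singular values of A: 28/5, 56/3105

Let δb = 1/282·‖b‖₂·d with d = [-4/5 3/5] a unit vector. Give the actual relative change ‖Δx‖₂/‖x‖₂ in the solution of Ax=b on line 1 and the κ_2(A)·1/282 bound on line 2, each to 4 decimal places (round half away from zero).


0.0040
1.1011

largest singular value 28/5, smallest 56/3105
condition number: (28/5) ÷ (56/3105) = 310.5000
κ_2(A)·‖δb‖/‖b‖ = 1.1011
solve Ax = b  →  x = [84.9725 -204.8626]
‖b‖₂ = 4.4721 and ‖x‖₂ = 221.7860
δb = ε·‖b‖·d = [-0.0127 0.0095]; solving A·Δx = δb gives ‖Δx‖ = 0.8793
realised ‖Δx‖/‖x‖ = 0.0040
realised/bound (from unrounded values) ≈ 0.0036


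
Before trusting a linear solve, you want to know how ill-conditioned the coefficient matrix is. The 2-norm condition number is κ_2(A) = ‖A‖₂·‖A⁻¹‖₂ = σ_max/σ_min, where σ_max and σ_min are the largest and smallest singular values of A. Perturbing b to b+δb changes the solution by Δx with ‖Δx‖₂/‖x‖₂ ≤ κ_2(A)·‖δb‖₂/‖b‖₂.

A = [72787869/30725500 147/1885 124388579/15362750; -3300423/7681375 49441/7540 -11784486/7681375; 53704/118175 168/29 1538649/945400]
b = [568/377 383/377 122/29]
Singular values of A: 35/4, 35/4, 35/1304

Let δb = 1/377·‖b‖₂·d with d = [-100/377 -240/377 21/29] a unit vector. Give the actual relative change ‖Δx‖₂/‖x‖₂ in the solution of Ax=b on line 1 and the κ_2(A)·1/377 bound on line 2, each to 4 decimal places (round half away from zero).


σ_max = 35/4, σ_min = 35/1304
condition number: (35/4) ÷ (35/1304) = 326.0000
worst-case relative error ≤ 326.0000 × 1/377 = 0.8647
solve Ax = b  →  x = [-71.4672 0.4069 21.0922]
2-norm of b is 4.5826; of x, 74.5158
with δb = [-0.0032 -0.0077 0.0088], A·Δx = δb → ‖Δx‖ = 0.4529
relative error = 0.0061
so the bound overstates the realised error by a factor of ≈ 142.2809 (computed from the unrounded values)

0.0061
0.8647


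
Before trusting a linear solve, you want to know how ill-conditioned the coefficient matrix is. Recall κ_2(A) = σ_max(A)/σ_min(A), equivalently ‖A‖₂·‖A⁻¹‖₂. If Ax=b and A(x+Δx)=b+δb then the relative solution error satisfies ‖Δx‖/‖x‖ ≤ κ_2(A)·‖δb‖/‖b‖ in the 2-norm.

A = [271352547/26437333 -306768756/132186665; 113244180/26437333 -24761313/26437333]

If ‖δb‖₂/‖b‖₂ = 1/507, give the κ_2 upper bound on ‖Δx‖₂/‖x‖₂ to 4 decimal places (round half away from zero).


0.7827

AᵀA = [511576621699761/4135695716881 -575519859246528/20678478584405; -575519859246528/20678478584405 647545178667969/103392392922025]; tr = 7993432909674/61506480025, det = 263900025/2460259201
eigenvalues of AᵀA: λ = (tr ± √(tr²−4·det))/2 = 3249/25, 2030625/2460259201
so κ_2 = √((3249/25) / (2030625/2460259201)) = 396.8080
worst-case relative error ≤ 396.8080 × 1/507 = 0.7827


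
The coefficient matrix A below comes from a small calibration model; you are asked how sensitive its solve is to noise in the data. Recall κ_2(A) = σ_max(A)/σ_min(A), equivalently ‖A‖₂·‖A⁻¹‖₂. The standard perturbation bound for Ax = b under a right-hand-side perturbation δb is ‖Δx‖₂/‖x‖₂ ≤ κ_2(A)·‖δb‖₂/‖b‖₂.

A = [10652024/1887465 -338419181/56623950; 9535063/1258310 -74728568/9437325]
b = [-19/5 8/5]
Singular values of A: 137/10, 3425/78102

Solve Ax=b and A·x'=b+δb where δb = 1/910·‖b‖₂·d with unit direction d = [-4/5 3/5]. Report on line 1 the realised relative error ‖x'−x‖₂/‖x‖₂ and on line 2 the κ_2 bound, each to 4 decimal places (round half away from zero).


from the listed singular values, σ₁ = 137/10, σ_n = 3425/78102
condition number: (137/10) ÷ (3425/78102) = 312.4080
bound on ‖Δx‖/‖x‖: κ·ε = 312.4080·1/910 = 0.3433
solve Ax = b  →  x = [66.0012 62.9591]
‖b‖₂ = 4.1231 and ‖x‖₂ = 91.2140
re-solving with b+δb shifts x by Δx of norm 0.1033
realised ‖Δx‖/‖x‖ = 0.0011
realised/bound (from unrounded values) ≈ 0.0033

0.0011
0.3433


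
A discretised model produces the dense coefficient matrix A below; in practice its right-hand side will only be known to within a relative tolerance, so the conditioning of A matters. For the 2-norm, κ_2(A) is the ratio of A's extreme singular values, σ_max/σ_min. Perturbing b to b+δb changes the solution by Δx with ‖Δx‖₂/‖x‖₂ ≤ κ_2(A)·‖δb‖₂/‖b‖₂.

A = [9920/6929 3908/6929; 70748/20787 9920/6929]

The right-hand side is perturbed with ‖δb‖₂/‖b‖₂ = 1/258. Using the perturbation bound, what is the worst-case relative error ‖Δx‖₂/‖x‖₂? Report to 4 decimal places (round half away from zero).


form AᵀA = [34857616/2556801 4840960/852267; 4840960/852267 672656/284089] with trace 242080/15129 and determinant 256/15129
solving λ² − 242080/15129·λ + 256/15129 = 0 gives λ = 16, 16/15129
κ = σ_max/σ_min = 4/(4/123) = 123.0000
perturbation bound = 123.0000·1/258 = 0.4767

0.4767


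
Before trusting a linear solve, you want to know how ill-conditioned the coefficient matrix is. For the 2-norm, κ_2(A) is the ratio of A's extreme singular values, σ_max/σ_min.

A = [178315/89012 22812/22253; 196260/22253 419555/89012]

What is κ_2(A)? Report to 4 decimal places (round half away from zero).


M = AᵀA = [648084040825/7923136144 21602396520/495196009; 21602396520/495196009 184352595529/7923136144]. tr(M)=1440201793/13707848, det(M)=70644025/438651136
eigenvalues of AᵀA: λ = (tr ± √(tr²−4·det))/2 = 1681/16, 42025/27415696
κ_2(A) = √(λ_max/λ_min) = √((1681/16) / (42025/27415696)) = 261.8000

261.8000


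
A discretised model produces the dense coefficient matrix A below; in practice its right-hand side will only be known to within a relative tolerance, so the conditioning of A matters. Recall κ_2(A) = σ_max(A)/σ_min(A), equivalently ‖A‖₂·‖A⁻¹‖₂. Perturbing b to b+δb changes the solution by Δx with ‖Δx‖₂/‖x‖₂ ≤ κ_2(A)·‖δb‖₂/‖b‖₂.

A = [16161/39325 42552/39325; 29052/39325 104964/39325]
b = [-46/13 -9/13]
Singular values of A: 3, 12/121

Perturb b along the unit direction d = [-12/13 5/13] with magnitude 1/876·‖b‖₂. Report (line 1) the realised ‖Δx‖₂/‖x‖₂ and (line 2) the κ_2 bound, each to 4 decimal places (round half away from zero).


0.0014
0.0345

from the listed singular values, σ₁ = 3, σ_n = 12/121
condition number: 3 ÷ (12/121) = 30.2500
perturbation bound = 30.2500·1/876 = 0.0345
solve Ax = b  →  x = [-29.2267 7.8300]
‖b‖₂ = 3.6056 and ‖x‖₂ = 30.2573
δb = ε·‖b‖·d = [-0.0038 0.0016]; solving A·Δx = δb gives ‖Δx‖ = 0.0415
dividing the unrounded norms, ‖Δx‖/‖x‖ = 0.0014
so the bound overstates the realised error by a factor of ≈ 25.1756 (computed from the unrounded values)


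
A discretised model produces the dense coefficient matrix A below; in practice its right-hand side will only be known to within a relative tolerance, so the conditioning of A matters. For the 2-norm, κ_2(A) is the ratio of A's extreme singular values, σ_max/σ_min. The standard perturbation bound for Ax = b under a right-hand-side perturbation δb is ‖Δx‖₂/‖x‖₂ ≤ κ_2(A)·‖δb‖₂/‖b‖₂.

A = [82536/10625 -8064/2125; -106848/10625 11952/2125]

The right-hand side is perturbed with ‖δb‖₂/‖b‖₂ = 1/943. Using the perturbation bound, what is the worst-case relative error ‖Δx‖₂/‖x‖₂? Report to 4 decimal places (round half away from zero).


form AᵀA = [729147456/4515625 -77704704/903125; -77704704/903125 8315136/180625] with trace 3242304/15625 and determinant 11943936/390625
λ_max, λ_min = (3242304/15625 ± √10482675388416/244140625)/2 = 5184/25, 2304/15625
κ = σ_max/σ_min = (72/5)/(48/125) = 37.5000
bound on ‖Δx‖/‖x‖: κ·ε = 37.5000·1/943 = 0.0398

0.0398


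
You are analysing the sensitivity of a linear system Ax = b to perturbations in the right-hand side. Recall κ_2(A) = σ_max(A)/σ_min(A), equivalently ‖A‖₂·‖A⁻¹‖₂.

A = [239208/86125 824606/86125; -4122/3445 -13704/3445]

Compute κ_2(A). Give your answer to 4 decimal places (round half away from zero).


286.2000

M = AᵀA = [401418756/43890625 1376078592/43890625; 1376078592/43890625 4718046244/43890625]. tr(M)=8191144/70225, det(M)=11664/70225
λ_max, λ_min = (8191144/70225 ± √67091563611136/4931550625)/2 = 2916/25, 4/2809
σ_max=√(2916/25)=(54/5), σ_min=√(4/2809)=(2/53) → κ = 286.2000


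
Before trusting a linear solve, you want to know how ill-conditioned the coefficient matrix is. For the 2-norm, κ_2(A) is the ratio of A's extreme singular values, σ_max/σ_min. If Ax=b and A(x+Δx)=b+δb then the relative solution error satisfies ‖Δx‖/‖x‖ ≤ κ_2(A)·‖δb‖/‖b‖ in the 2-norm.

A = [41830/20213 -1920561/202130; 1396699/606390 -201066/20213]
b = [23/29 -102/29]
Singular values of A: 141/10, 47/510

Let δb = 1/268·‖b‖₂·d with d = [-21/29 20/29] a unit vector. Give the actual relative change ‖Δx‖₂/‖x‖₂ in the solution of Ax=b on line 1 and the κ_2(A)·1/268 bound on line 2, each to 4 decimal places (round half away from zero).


0.0045
0.5709

σ_max = 141/10, σ_min = 47/510
condition number: (141/10) ÷ (47/510) = 153.0000
worst-case relative error ≤ 153.0000 × 1/268 = 0.5709
solve Ax = b  →  x = [-31.7903 -7.0074]
‖b‖₂ = 3.6056 and ‖x‖₂ = 32.5535
δb = ε·‖b‖·d = [-0.0097 0.0093]; solving A·Δx = δb gives ‖Δx‖ = 0.1460
relative error = 0.0045
so the bound overstates the realised error by a factor of ≈ 127.3049 (computed from the unrounded values)


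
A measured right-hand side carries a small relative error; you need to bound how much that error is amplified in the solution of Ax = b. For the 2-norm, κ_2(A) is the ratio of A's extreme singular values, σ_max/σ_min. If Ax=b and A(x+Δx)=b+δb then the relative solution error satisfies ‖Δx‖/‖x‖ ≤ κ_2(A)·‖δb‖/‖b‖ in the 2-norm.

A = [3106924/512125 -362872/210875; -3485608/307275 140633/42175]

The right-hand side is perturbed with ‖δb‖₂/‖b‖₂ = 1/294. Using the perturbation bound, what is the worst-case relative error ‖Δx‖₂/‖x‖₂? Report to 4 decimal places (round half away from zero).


M = AᵀA = [1351603352656/8167640625 -919825583752/19057828125; -919825583752/19057828125 626117105609/44468265625]. tr(M)=114981789169/640343025, det(M)=322417936/640343025
solving λ² − 114981789169/640343025·λ + 322417936/640343025 = 0 gives λ = 4489/25, 71824/25613721
κ_2(A) = √(λ_max/λ_min) = √((4489/25) / (71824/25613721)) = 253.0500
bound on ‖Δx‖/‖x‖: κ·ε = 253.0500·1/294 = 0.8607

0.8607


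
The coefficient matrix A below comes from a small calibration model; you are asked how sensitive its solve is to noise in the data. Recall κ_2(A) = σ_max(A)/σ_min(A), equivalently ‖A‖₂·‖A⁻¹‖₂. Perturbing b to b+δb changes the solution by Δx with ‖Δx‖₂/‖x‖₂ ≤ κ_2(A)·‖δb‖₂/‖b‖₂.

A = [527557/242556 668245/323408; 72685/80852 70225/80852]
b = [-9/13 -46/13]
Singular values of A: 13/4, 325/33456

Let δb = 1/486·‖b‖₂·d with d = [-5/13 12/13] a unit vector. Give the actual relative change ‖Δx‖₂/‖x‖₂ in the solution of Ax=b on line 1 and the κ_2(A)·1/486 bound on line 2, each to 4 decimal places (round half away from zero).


from the listed singular values, σ₁ = 13/4, σ_n = 325/33456
κ = σ_max/σ_min = (13/4)/(325/33456) = 334.5600
perturbation bound = 334.5600·1/486 = 0.6884
solve Ax = b  →  x = [212.5369 -224.0560]
‖b‖₂ = 3.6056 and ‖x‖₂ = 308.8252
Δx = A⁻¹·δb where δb = 1/486·3.6056·d; ‖Δx‖ = 0.7637
dividing the unrounded norms, ‖Δx‖/‖x‖ = 0.0025
tightness: 0.0025 against a bound of 0.6884 (unrounded ratio ≈ 0.0036)

0.0025
0.6884


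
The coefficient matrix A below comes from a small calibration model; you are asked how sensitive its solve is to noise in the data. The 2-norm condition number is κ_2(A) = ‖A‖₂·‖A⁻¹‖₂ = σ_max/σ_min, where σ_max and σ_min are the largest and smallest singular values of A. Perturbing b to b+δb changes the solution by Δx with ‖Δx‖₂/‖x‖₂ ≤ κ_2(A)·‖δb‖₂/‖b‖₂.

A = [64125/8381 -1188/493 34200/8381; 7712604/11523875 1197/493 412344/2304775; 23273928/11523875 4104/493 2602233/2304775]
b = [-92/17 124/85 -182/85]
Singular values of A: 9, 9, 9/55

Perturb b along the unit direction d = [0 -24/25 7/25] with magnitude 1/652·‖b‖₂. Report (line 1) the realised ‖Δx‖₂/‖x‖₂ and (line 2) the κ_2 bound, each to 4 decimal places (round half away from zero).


from the listed singular values, σ₁ = 9, σ_n = 9/55
κ_2(A) = 9 / (9/55) = 55.0000
worst-case relative error ≤ 55.0000 × 1/652 = 0.0844
solve Ax = b  →  x = [5.1972 -0.0153 -11.0800]
‖b‖₂ = 6.0000 and ‖x‖₂ = 12.2384
δb = ε·‖b‖·d = [0.0000 -0.0088 0.0026]; solving A·Δx = δb gives ‖Δx‖ = 0.0562
realised ‖Δx‖/‖x‖ = 0.0046
so the bound overstates the realised error by a factor of ≈ 18.3576 (computed from the unrounded values)

0.0046
0.0844


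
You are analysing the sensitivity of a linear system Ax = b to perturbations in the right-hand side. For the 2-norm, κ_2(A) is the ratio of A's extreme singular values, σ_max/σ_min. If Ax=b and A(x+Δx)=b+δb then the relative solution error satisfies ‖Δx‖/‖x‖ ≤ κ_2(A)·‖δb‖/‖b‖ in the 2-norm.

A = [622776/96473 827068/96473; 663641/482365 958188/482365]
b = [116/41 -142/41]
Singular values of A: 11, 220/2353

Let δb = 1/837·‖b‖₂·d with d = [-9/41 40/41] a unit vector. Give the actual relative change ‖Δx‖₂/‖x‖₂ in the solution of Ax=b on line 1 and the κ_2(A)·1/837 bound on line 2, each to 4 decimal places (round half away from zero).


0.0013
0.1406

σ_max = 11, σ_min = 220/2353
condition number: 11 ÷ (220/2353) = 117.6500
bound on ‖Δx‖/‖x‖: κ·ε = 117.6500·1/837 = 0.1406
solve Ax = b  →  x = [34.3345 -25.5236]
‖b‖ = 4.4721, ‖x‖ = 42.7822
Δx = A⁻¹·δb where δb = 1/837·4.4721·d; ‖Δx‖ = 0.0571
realised ‖Δx‖/‖x‖ = 0.0013
tightness: 0.0013 against a bound of 0.1406 (unrounded ratio ≈ 0.0095)


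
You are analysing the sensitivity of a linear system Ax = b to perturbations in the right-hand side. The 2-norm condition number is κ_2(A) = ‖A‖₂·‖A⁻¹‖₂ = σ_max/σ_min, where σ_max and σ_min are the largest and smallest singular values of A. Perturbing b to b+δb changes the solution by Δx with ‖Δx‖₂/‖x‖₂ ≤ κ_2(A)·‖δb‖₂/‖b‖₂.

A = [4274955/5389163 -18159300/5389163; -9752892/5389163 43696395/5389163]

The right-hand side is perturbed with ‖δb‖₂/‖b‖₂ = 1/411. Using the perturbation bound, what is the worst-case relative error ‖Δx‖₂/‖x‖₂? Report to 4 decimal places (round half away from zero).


form AᵀA = [670971258081/171852531601 -2981043855360/171852531601; -2981043855360/171852531601 13249320192225/171852531601] with trace 8280958626/102232321 and determinant 11390625/102232321
char-poly roots: 81 and 140625/102232321
σ_max=√81=9, σ_min=√(140625/102232321)=(375/10111) → κ = 242.6640
κ_2(A)·‖δb‖/‖b‖ = 0.5904

0.5904


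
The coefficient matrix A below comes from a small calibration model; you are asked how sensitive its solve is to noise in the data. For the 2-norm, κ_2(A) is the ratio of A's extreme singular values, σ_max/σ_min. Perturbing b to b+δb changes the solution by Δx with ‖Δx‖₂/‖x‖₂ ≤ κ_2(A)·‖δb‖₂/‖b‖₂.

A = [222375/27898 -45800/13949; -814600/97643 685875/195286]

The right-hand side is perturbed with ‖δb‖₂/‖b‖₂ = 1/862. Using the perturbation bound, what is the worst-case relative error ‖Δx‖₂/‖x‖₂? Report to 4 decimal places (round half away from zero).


form AᵀA = [464408125/3488212 -48375000/872053; -48375000/872053 80633125/3488212] with trace 20963125/134162 and determinant 390625/1073296
solving λ² − 20963125/134162·λ + 390625/1073296 = 0 gives λ = 625/4, 625/268324
so κ_2 = √((625/4) / (625/268324)) = 259.0000
worst-case relative error ≤ 259.0000 × 1/862 = 0.3005

0.3005


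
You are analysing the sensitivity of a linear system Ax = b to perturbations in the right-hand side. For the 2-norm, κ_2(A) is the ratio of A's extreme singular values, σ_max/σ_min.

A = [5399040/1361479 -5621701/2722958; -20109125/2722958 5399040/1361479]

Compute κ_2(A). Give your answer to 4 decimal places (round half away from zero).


188.4400

AᵀA = [1802683183225/25655710276 -240349063680/6413927569; -240349063680/6413927569 512809874809/25655710276]; tr = 4006043353/44387042, det = 81450625/355096336
solving λ² − 4006043353/44387042·λ + 81450625/355096336 = 0 gives λ = 361/4, 225625/88774084
so κ_2 = √((361/4) / (225625/88774084)) = 188.4400


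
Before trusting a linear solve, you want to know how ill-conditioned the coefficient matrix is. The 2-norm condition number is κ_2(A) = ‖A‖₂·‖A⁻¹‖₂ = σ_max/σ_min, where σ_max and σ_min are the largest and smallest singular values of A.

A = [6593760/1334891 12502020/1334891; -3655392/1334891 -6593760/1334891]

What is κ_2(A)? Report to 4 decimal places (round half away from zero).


M = AᵀA = [196676683776/6165861529 368643934080/6165861529; 368643934080/6165861529 691273962000/6165861529]. tr(M)=3072493584/21335161, det(M)=33177600/21335161
char-poly roots: 144 and 230400/21335161
σ_max=√144=12, σ_min=√(230400/21335161)=(480/4619) → κ = 115.4750

115.4750


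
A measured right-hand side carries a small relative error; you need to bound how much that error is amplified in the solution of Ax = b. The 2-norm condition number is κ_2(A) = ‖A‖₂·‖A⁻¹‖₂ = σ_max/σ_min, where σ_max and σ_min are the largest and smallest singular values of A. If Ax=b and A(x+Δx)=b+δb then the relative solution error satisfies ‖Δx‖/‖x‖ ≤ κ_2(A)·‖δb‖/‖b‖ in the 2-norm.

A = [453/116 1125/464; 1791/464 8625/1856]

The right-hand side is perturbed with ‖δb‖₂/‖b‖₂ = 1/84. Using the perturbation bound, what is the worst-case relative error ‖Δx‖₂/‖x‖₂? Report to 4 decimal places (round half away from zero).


AᵀA = [6491025/215296 23601375/861184; 23601375/861184 94640625/3444736]; tr = 236025/4096, det = 1265625/16384
char-poly roots: 225/4 and 5625/4096
so κ_2 = √((225/4) / (5625/4096)) = 6.4000
worst-case relative error ≤ 6.4000 × 1/84 = 0.0762

0.0762


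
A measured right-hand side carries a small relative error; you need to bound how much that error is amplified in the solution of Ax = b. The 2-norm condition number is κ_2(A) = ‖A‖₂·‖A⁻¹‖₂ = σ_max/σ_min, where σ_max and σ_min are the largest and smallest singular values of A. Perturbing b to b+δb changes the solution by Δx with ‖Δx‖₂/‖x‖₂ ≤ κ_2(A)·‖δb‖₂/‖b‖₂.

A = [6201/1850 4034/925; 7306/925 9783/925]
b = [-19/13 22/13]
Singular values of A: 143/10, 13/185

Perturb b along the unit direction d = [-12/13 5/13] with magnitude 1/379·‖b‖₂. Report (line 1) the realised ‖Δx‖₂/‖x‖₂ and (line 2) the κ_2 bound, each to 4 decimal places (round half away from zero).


0.0029
0.5369

from the listed singular values, σ₁ = 143/10, σ_n = 13/185
condition number: (143/10) ÷ (13/185) = 203.5000
bound on ‖Δx‖/‖x‖: κ·ε = 203.5000·1/379 = 0.5369
solve Ax = b  →  x = [-22.7273 17.1329]
‖b‖₂ = 2.2361 and ‖x‖₂ = 28.4616
with δb = [-0.0054 0.0023], A·Δx = δb → ‖Δx‖ = 0.0840
dividing the unrounded norms, ‖Δx‖/‖x‖ = 0.0029
so the bound overstates the realised error by a factor of ≈ 182.0165 (computed from the unrounded values)


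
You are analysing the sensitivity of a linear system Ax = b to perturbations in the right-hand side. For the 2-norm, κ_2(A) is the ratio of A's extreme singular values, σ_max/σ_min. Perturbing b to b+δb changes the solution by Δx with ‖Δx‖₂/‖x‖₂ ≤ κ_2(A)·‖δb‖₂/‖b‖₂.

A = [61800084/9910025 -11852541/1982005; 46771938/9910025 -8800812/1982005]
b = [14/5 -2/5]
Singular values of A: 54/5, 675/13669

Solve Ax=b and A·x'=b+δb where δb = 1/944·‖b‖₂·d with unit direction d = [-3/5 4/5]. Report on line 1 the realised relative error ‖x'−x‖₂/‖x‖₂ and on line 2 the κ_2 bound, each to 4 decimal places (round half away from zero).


largest singular value 54/5, smallest 675/13669
κ = σ_max/σ_min = (54/5)/(675/13669) = 218.7040
worst-case relative error ≤ 218.7040 × 1/944 = 0.2317
solve Ax = b  →  x = [-27.7974 -29.4558]
2-norm of b is 2.8284; of x, 40.5012
re-solving with b+δb shifts x by Δx of norm 0.0607
dividing the unrounded norms, ‖Δx‖/‖x‖ = 0.0015
tightness: 0.0015 against a bound of 0.2317 (unrounded ratio ≈ 0.0065)

0.0015
0.2317


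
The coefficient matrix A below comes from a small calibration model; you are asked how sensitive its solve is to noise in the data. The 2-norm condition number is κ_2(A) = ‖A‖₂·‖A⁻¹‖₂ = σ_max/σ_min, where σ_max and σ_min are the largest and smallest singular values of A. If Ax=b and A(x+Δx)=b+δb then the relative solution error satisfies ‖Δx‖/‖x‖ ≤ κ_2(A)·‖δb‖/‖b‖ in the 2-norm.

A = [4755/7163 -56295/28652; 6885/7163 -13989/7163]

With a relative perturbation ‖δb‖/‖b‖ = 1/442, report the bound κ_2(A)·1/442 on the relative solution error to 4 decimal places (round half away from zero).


form AᵀA = [83250/61009 -776385/244036; -776385/244036 7491321/976144] with trace 52209/5776 and determinant 2025/5776
eigenvalues of AᵀA: λ = (tr ± √(tr²−4·det))/2 = 9, 225/5776
so κ_2 = √(9 / (225/5776)) = 15.2000
κ_2(A)·‖δb‖/‖b‖ = 0.0344

0.0344


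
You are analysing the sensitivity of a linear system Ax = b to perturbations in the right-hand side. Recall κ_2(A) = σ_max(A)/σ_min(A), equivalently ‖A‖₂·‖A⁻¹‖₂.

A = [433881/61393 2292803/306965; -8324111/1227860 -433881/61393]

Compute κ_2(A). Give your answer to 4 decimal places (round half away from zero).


292.0000

form AᵀA = [171928552681/1792675600 9026026443/89633780; 9026026443/89633780 11846924674/112042225] with trace 85964173/426320 and determinant 25411681/53290000
char-poly roots: 5041/25 and 5041/2131600
κ_2(A) = √(λ_max/λ_min) = √((5041/25) / (5041/2131600)) = 292.0000


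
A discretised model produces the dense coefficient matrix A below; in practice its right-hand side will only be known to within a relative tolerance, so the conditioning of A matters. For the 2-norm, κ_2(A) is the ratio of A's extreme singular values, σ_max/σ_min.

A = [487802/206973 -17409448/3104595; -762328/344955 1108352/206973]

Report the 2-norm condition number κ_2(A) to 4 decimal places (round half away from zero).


form AᵀA = [13292586916/1273419225 -3827993680/152810307; -3827993680/152810307 689047342144/11460773025] with trace 4785092452/67815225 and determinant 9834496/188375625
char-poly roots: 1764/25 and 50176/67815225
so κ_2 = √((1764/25) / (50176/67815225)) = 308.8125

308.8125


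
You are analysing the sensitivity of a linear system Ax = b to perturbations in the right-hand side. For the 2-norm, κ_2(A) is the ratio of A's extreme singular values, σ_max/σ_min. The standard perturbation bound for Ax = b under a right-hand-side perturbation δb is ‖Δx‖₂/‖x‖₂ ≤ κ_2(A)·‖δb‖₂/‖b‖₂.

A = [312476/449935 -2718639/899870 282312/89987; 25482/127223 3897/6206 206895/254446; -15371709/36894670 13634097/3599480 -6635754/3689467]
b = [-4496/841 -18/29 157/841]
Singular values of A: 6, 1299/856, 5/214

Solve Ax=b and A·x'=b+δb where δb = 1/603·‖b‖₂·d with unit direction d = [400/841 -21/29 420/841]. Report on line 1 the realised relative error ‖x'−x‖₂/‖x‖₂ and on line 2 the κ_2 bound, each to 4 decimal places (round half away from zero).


0.0045
0.4259

largest singular value 6, smallest 5/214
κ_2(A) = 6 / (5/214) = 256.8000
κ_2(A)·‖δb‖/‖b‖ = 0.4259
solve Ax = b  →  x = [83.0772 -0.6528 -20.7234]
‖b‖₂ = 5.3852 and ‖x‖₂ = 85.6254
Δx = A⁻¹·δb where δb = 1/603·5.3852·d; ‖Δx‖ = 0.3822
realised ‖Δx‖/‖x‖ = 0.0045
realised/bound (from unrounded values) ≈ 0.0105


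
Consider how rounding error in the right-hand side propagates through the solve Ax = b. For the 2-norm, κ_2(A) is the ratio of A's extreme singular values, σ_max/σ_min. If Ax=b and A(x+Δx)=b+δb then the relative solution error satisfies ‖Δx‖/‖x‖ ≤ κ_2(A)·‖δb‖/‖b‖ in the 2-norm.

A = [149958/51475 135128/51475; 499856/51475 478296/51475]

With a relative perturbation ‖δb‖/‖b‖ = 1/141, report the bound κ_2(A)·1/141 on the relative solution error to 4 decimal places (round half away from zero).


M = AᵀA = [15025844/146189 14308560/146189; 14308560/146189 13629056/146189]. tr(M)=988100/5041, det(M)=12544/5041
char-poly roots: 196 and 64/5041
σ_max=√196=14, σ_min=√(64/5041)=(8/71) → κ = 124.2500
bound on ‖Δx‖/‖x‖: κ·ε = 124.2500·1/141 = 0.8812

0.8812


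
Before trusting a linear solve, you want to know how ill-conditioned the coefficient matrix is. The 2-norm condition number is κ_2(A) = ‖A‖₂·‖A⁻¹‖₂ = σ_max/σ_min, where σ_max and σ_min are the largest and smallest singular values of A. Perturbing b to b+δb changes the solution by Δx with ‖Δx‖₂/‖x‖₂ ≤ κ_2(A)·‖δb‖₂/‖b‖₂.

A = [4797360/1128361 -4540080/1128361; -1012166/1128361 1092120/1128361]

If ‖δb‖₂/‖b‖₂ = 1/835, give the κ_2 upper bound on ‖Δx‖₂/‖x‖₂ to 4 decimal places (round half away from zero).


0.0852

M = AᵀA = [14300501476/757405441 -13614399120/757405441; -13614399120/757405441 12971476800/757405441]. tr(M)=32428036/900601, det(M)=230400/900601
eigenvalues of AᵀA: λ = (tr ± √(tr²−4·det))/2 = 36, 6400/900601
κ = σ_max/σ_min = 6/(80/949) = 71.1750
perturbation bound = 71.1750·1/835 = 0.0852


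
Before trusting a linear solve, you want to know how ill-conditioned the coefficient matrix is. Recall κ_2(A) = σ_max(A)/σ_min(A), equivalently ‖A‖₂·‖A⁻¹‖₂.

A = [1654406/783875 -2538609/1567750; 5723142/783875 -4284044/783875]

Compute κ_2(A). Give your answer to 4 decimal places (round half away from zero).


313.5500

AᵀA = [56786261704/983136025 -42589019403/983136025; -42589019403/983136025 127770668209/3932544100]; tr = 14196628601/157301764, det = 3258025/39325441
λ_max, λ_min = (14196628601/157301764 ± √201536063745456719601/24743844957511696)/2 = 361/4, 36100/39325441
κ = σ_max/σ_min = (19/2)/(190/6271) = 313.5500


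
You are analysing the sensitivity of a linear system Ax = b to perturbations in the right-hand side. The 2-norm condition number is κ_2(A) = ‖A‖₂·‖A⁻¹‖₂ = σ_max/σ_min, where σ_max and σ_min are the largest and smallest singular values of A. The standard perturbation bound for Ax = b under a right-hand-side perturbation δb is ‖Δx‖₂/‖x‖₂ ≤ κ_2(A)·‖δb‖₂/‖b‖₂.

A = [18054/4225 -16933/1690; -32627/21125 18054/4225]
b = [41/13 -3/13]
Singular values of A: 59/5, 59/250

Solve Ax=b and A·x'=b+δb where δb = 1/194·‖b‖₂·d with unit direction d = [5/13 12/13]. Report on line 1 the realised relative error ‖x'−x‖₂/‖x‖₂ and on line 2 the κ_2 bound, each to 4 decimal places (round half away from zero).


σ_max = 59/5, σ_min = 59/250
condition number: (59/5) ÷ (59/250) = 50.0000
worst-case relative error ≤ 50.0000 × 1/194 = 0.2577
solve Ax = b  →  x = [4.0091 1.3950]
‖b‖ = 3.1623, ‖x‖ = 4.2449
with δb = [0.0063 0.0150], A·Δx = δb → ‖Δx‖ = 0.0691
realised ‖Δx‖/‖x‖ = 0.0163
tightness: 0.0163 against a bound of 0.2577 (unrounded ratio ≈ 0.0631)

0.0163
0.2577


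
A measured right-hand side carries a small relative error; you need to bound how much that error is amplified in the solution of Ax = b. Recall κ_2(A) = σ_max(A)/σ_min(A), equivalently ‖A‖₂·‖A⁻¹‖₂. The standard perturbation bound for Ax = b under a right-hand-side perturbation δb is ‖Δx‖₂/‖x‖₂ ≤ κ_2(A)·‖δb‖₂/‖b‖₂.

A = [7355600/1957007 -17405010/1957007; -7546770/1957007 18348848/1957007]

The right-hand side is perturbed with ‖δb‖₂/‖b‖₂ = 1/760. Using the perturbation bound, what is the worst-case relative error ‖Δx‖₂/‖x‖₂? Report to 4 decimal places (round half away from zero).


0.2732

M = AᵀA = [132055396900/4553955289 -316883266560/4553955289; -316883266560/4553955289 760540542244/4553955289]. tr(M)=5281632776/26946481, det(M)=24010000/26946481
λ_max, λ_min = (5281632776/26946481 ± √27893056840482226176/726112838283361)/2 = 196, 122500/26946481
κ_2(A) = √(λ_max/λ_min) = √(196 / (122500/26946481)) = 207.6400
perturbation bound = 207.6400·1/760 = 0.2732


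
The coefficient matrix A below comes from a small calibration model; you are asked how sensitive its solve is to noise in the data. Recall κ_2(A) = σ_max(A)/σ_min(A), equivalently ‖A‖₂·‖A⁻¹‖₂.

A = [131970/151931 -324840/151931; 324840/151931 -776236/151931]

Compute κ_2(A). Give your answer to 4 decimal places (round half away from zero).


269.7000

M = AᵀA = [727438500/136585969 -1745690160/136585969; -1745690160/136585969 4189723984/136585969]. tr(M)=29095636/808201, det(M)=14400/808201
char-poly roots: 36 and 400/808201
κ = σ_max/σ_min = 6/(20/899) = 269.7000


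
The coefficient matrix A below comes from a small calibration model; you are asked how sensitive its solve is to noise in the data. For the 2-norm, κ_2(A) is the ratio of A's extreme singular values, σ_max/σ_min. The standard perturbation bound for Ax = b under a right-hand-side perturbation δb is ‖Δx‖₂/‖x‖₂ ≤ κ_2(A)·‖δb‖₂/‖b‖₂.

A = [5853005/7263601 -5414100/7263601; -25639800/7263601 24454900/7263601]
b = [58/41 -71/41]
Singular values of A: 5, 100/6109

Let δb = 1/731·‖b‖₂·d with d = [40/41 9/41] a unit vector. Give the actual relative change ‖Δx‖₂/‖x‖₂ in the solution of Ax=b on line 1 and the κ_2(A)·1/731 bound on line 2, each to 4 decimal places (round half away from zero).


0.0031
0.4179

σ_max = 5, σ_min = 100/6109
κ_2(A) = 5 / (100/6109) = 305.4500
κ_2(A)·‖δb‖/‖b‖ = 0.4179
solve Ax = b  →  x = [42.4207 43.9617]
‖b‖₂ = 2.2361 and ‖x‖₂ = 61.0913
re-solving with b+δb shifts x by Δx of norm 0.1869
dividing the unrounded norms, ‖Δx‖/‖x‖ = 0.0031
tightness: 0.0031 against a bound of 0.4179 (unrounded ratio ≈ 0.0073)


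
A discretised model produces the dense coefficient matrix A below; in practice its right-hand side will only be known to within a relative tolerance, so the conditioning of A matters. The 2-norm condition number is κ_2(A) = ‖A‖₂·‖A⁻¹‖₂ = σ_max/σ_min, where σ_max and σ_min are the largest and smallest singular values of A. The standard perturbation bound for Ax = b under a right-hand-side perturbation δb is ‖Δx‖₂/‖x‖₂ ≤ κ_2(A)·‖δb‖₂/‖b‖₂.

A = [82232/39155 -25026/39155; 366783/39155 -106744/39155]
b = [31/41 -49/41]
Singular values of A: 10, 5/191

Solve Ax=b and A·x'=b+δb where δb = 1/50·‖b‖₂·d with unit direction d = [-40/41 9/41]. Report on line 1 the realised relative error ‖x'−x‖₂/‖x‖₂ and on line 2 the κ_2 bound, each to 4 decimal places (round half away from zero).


0.0283
7.6400

from the listed singular values, σ₁ = 10, σ_n = 5/191
κ = σ_max/σ_min = 10/(5/191) = 382.0000
κ_2(A)·‖δb‖/‖b‖ = 7.6400
solve Ax = b  →  x = [-10.7920 -36.6440]
2-norm of b is 1.4142; of x, 38.2001
with δb = [-0.0276 0.0062], A·Δx = δb → ‖Δx‖ = 1.0805
dividing the unrounded norms, ‖Δx‖/‖x‖ = 0.0283
so the bound overstates the realised error by a factor of ≈ 270.1157 (computed from the unrounded values)


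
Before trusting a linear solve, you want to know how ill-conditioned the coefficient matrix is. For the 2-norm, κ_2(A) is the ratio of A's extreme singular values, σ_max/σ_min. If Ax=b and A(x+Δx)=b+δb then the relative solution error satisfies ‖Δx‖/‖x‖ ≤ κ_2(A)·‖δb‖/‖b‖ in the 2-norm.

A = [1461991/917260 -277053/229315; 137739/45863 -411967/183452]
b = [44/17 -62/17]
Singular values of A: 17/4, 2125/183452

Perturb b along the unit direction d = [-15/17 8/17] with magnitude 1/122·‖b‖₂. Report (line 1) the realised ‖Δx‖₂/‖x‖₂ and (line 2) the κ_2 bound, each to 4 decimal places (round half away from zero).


0.0092
3.0074

from the listed singular values, σ₁ = 17/4, σ_n = 2125/183452
κ = σ_max/σ_min = (17/4)/(2125/183452) = 366.9040
perturbation bound = 366.9040·1/122 = 3.0074
solve Ax = b  →  x = [-207.5693 -275.9748]
2-norm of b is 4.4721; of x, 345.3217
re-solving with b+δb shifts x by Δx of norm 3.1646
dividing the unrounded norms, ‖Δx‖/‖x‖ = 0.0092
tightness: 0.0092 against a bound of 3.0074 (unrounded ratio ≈ 0.0030)


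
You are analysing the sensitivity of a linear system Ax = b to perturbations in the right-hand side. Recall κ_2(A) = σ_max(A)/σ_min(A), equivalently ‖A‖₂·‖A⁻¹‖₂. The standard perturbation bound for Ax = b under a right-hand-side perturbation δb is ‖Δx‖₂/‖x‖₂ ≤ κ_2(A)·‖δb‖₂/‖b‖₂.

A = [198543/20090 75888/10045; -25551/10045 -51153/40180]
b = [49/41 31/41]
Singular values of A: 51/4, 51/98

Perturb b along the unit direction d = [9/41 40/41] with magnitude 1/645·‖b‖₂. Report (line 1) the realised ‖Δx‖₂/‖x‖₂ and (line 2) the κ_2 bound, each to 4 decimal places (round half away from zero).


from the listed singular values, σ₁ = 51/4, σ_n = 51/98
κ = σ_max/σ_min = (51/4)/(51/98) = 24.5000
bound on ‖Δx‖/‖x‖: κ·ε = 24.5000·1/645 = 0.0380
solve Ax = b  →  x = [-1.0902 1.5843]
‖b‖₂ = 1.4142 and ‖x‖₂ = 1.9232
with δb = [0.0005 0.0021], A·Δx = δb → ‖Δx‖ = 0.0042
realised ‖Δx‖/‖x‖ = 0.0022
so the bound overstates the realised error by a factor of ≈ 17.3385 (computed from the unrounded values)

0.0022
0.0380


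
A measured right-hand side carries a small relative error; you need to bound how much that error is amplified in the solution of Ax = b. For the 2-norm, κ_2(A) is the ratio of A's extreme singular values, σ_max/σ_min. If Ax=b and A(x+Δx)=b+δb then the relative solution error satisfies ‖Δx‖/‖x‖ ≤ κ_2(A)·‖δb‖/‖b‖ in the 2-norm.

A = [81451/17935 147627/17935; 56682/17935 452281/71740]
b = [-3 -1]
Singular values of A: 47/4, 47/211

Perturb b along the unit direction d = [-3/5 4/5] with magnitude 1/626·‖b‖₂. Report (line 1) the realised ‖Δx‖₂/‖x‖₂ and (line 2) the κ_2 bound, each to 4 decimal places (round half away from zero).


0.0050
0.0843

σ_max = 47/4, σ_min = 47/211
condition number: (47/4) ÷ (47/211) = 52.7500
bound on ‖Δx‖/‖x‖: κ·ε = 52.7500·1/626 = 0.0843
solve Ax = b  →  x = [-4.0814 1.8874]
‖b‖₂ = 3.1623 and ‖x‖₂ = 4.4966
with δb = [-0.0030 0.0040], A·Δx = δb → ‖Δx‖ = 0.0227
relative error = 0.0050
realised/bound (from unrounded values) ≈ 0.0599


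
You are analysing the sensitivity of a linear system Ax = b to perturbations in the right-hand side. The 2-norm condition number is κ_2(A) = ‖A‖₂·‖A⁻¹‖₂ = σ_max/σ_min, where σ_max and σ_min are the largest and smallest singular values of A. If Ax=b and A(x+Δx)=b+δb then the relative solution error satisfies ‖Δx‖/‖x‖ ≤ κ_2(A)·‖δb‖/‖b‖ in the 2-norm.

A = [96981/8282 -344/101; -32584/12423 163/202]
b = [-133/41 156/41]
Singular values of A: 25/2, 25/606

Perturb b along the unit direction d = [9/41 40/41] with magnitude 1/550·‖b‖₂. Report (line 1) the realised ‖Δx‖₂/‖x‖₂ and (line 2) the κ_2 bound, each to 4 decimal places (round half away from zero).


0.0030
0.5509

σ_max = 25/2, σ_min = 25/606
condition number: (25/2) ÷ (25/606) = 303.0000
bound on ‖Δx‖/‖x‖: κ·ε = 303.0000·1/550 = 0.5509
solve Ax = b  →  x = [20.0544 69.9008]
‖b‖₂ = 5.0000 and ‖x‖₂ = 72.7207
with δb = [0.0020 0.0089], A·Δx = δb → ‖Δx‖ = 0.2204
relative error = 0.0030
tightness: 0.0030 against a bound of 0.5509 (unrounded ratio ≈ 0.0055)


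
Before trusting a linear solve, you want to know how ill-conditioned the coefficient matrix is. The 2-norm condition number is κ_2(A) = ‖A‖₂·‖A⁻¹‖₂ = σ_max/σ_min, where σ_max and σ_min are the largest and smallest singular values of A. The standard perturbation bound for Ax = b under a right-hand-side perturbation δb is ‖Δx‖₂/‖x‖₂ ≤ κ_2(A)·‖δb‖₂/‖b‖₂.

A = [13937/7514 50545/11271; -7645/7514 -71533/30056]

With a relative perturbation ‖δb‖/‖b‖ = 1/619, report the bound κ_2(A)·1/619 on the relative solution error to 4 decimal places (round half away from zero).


AᵀA = [437173/97682 25177075/2344368; 25177075/2344368 725120209/28132416]; tr = 5035657/166464, det = 14641/665856
char-poly roots: 121/4 and 121/166464
σ_max=√(121/4)=(11/2), σ_min=√(121/166464)=(11/408) → κ = 204.0000
bound on ‖Δx‖/‖x‖: κ·ε = 204.0000·1/619 = 0.3296

0.3296


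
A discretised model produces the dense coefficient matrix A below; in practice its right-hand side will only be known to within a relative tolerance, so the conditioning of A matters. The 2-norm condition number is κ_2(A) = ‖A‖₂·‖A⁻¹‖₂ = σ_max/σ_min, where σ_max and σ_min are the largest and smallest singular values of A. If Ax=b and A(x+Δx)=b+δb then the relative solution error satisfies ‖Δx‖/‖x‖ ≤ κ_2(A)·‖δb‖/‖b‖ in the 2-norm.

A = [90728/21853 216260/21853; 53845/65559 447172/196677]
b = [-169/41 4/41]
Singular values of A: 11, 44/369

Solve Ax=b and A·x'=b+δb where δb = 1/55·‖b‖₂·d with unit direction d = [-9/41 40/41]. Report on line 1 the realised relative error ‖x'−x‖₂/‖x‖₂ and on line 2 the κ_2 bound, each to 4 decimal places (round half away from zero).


largest singular value 11, smallest 44/369
κ = σ_max/σ_min = 11/(44/369) = 92.2500
perturbation bound = 92.2500·1/55 = 1.6773
solve Ax = b  →  x = [-7.8811 2.8899]
2-norm of b is 4.1231; of x, 8.3942
Δx = A⁻¹·δb where δb = 1/55·4.1231·d; ‖Δx‖ = 0.6287
realised ‖Δx‖/‖x‖ = 0.0749
realised/bound (from unrounded values) ≈ 0.0447

0.0749
1.6773


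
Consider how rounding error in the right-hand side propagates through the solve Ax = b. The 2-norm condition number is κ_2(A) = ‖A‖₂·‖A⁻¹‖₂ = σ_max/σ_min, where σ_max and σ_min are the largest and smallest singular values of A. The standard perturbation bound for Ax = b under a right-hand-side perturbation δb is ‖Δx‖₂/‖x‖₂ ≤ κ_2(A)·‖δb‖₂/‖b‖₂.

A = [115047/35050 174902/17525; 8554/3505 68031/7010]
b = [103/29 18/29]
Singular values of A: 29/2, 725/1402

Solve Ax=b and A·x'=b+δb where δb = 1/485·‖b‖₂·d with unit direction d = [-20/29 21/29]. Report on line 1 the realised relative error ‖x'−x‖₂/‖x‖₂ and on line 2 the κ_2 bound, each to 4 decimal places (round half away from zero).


from the listed singular values, σ₁ = 29/2, σ_n = 725/1402
κ = σ_max/σ_min = (29/2)/(725/1402) = 28.0400
perturbation bound = 28.0400·1/485 = 0.0578
solve Ax = b  →  x = [3.7708 -0.8843]
‖b‖₂ = 3.6056 and ‖x‖₂ = 3.8731
δb = ε·‖b‖·d = [-0.0051 0.0054]; solving A·Δx = δb gives ‖Δx‖ = 0.0144
relative error = 0.0037
tightness: 0.0037 against a bound of 0.0578 (unrounded ratio ≈ 0.0642)

0.0037
0.0578
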